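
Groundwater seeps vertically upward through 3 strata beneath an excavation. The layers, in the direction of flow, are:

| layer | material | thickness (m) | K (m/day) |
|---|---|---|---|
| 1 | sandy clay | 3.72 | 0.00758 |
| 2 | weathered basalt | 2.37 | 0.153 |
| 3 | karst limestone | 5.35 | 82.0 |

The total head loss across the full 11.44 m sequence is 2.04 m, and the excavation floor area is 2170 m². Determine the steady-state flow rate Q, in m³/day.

8.74

Flow is perpendicular to layering, so the layers act in series and the equivalent K is the thickness-weighted harmonic mean.
Total thickness L = 3.72 + 2.37 + 5.35 = 11.44 m.
Σ(b_i/K_i) = 3.72/0.00758 + 2.37/0.153 + 5.35/82.0 = 506.3 d.
K_eq = L / Σ(b_i/K_i) = 11.44 / 506.3 = 0.02259 m/day.
Q = K_eq · A · (Δh/L) = 0.02259 × 2170 × (2.04/11.44) = 8.743 m³/day.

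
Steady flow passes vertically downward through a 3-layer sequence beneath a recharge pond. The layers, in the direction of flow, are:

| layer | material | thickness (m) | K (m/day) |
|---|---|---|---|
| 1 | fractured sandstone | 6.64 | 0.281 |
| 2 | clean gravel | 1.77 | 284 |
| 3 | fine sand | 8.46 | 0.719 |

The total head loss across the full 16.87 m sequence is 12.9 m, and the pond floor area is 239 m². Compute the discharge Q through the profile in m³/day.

Flow is perpendicular to layering, so the layers act in series and the equivalent K is the thickness-weighted harmonic mean.
Total thickness L = 6.64 + 1.77 + 8.46 = 16.87 m.
Σ(b_i/K_i) = 6.64/0.281 + 1.77/284 + 8.46/0.719 = 35.40 d.
K_eq = L / Σ(b_i/K_i) = 16.87 / 35.40 = 0.4765 m/day.
Q = K_eq · A · (Δh/L) = 0.4765 × 239 × (12.9/16.87) = 87.09 m³/day.

87.1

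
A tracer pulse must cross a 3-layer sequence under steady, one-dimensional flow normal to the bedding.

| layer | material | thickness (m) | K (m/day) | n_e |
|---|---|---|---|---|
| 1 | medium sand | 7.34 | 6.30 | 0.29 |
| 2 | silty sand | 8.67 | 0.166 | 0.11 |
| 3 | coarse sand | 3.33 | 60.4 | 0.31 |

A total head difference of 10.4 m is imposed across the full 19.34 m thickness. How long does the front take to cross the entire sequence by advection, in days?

21.1

With flow normal to the layers, continuity requires the same specific discharge q through every layer.
Σ(b_i/K_i) = 7.34/6.30 + 8.67/0.166 + 3.33/60.4 = 53.45 d.
q = Δh / Σ(b_i/K_i) = 10.4 / 53.45 = 0.1946 m/day.
In each layer the seepage velocity is v_i = q/n_i, so the layer transit time is t_i = b_i·n_i / q:
  layer 1 (medium sand): t_1 = 7.34 × 0.29 / 0.1946 = 10.94 d
  layer 2 (silty sand): t_2 = 8.67 × 0.11 / 0.1946 = 4.901 d
  layer 3 (coarse sand): t_3 = 3.33 × 0.31 / 0.1946 = 5.305 d
Total t = Σ t_i = 21.15 days.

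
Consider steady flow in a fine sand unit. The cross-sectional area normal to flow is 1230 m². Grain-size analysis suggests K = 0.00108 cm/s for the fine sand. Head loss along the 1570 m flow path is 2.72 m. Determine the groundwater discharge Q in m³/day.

Convert K: 0.00108 cm/s × 864 = 0.9331 m/day.
Hydraulic gradient i = Δh / L = 2.72 / 1570 = 0.001732.
Darcy's law: Q = K · A · i = 0.9331 × 1230 × 0.001732 = 1.988 m³/day.

1.99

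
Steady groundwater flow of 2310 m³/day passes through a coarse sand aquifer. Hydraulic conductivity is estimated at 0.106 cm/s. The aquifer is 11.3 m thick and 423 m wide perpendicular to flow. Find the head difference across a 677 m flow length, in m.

3.57

Convert K: 0.106 cm/s × 864 = 91.58 m/day.
Cross-sectional area A = 423 × 11.3 = 4780 m².
From Q = K·A·i, i = Q / (K·A) = 2310 / (91.58 × 4780) = 0.005277.
Head loss Δh = i · L = 0.005277 × 677 = 3.572 m.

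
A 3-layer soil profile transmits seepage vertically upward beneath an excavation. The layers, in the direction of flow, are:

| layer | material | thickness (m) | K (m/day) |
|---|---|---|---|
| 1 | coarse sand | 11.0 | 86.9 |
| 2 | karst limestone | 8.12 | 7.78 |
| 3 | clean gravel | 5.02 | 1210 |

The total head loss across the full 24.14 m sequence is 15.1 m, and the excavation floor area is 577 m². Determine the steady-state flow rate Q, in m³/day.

Flow is perpendicular to layering, so the layers act in series and the equivalent K is the thickness-weighted harmonic mean.
Total thickness L = 11.0 + 8.12 + 5.02 = 24.14 m.
Σ(b_i/K_i) = 11.0/86.9 + 8.12/7.78 + 5.02/1210 = 1.174 d.
K_eq = L / Σ(b_i/K_i) = 24.14 / 1.174 = 20.55 m/day.
Q = K_eq · A · (Δh/L) = 20.55 × 577 × (15.1/24.14) = 7419 m³/day.

7420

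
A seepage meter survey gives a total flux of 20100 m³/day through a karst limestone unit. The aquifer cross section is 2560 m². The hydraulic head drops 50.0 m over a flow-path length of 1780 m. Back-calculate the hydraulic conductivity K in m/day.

Hydraulic gradient i = Δh / L = 50.0 / 1780 = 0.02809.
From Q = K·A·i, K = Q / (A·i) = 20100 / (2560 × 0.02809) = 279.5 m/day.

280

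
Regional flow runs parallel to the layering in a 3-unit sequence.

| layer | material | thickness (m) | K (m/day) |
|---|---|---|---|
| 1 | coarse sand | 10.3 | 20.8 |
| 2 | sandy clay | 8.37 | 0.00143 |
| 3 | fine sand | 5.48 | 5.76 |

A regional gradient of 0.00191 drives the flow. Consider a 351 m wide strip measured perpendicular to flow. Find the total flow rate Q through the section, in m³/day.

Flow is parallel to layering, so each bed carries its own Darcy discharge and the transmissivities add.
Σ(K_i·b_i) = 20.8×10.3 + 0.00143×8.37 + 5.76×5.48 = 245.8 m²/day.
Hydraulic gradient i = 0.00191.
Q = Σ(K_i·b_i) · W · i = 245.8 × 351 × 0.001910 = 164.8 m³/day.

165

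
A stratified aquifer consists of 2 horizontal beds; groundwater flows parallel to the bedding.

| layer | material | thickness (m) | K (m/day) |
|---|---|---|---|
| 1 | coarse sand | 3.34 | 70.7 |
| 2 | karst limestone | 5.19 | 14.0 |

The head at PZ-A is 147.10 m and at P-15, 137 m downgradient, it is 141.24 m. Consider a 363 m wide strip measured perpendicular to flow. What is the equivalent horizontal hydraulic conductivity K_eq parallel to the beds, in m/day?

Flow is parallel to layering, so each bed carries its own Darcy discharge and the transmissivities add.
Σ(K_i·b_i) = 70.7×3.34 + 14.0×5.19 = 308.8 m²/day.
Total thickness b = 8.530 m, so K_eq = Σ(K_i·b_i)/b = 36.20 m/day.

36.2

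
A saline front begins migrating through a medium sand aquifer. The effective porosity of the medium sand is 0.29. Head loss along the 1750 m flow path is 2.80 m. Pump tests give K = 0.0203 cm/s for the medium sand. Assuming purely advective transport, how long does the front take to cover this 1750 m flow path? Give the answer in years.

Convert K: 0.0203 cm/s × 864 = 17.54 m/day.
Hydraulic gradient i = Δh / L = 2.80 / 1750 = 0.001600.
Darcy flux q = K · i = 17.54 × 0.001600 = 0.02806 m/day.
Seepage velocity v = q / n_e = 0.02806 / 0.29 = 0.09677 m/day.
Travel time t = L / v = 1750 / 0.09677 = 18084 days = 49.51 years.

49.5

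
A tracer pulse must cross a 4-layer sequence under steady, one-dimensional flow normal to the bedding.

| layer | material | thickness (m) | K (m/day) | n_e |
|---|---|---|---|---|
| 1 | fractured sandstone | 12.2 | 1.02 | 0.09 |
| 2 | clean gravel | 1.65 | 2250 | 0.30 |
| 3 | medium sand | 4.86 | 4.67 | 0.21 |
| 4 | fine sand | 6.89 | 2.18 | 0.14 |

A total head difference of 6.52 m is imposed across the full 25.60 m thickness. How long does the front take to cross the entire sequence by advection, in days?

8.87

With flow normal to the layers, continuity requires the same specific discharge q through every layer.
Σ(b_i/K_i) = 12.2/1.02 + 1.65/2250 + 4.86/4.67 + 6.89/2.18 = 16.16 d.
q = Δh / Σ(b_i/K_i) = 6.52 / 16.16 = 0.4034 m/day.
In each layer the seepage velocity is v_i = q/n_i, so the layer transit time is t_i = b_i·n_i / q:
  layer 1 (fractured sandstone): t_1 = 12.2 × 0.09 / 0.4034 = 2.722 d
  layer 2 (clean gravel): t_2 = 1.65 × 0.30 / 0.4034 = 1.227 d
  layer 3 (medium sand): t_3 = 4.86 × 0.21 / 0.4034 = 2.530 d
  layer 4 (fine sand): t_4 = 6.89 × 0.14 / 0.4034 = 2.391 d
Total t = Σ t_i = 8.870 days.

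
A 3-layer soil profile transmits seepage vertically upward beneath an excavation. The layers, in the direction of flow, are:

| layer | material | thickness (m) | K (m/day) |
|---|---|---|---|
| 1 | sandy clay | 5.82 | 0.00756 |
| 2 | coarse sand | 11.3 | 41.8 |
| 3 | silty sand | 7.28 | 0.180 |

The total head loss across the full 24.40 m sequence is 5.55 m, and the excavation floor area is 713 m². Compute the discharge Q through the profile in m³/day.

Flow is perpendicular to layering, so the layers act in series and the equivalent K is the thickness-weighted harmonic mean.
Total thickness L = 5.82 + 11.3 + 7.28 = 24.40 m.
Σ(b_i/K_i) = 5.82/0.00756 + 11.3/41.8 + 7.28/0.180 = 810.6 d.
K_eq = L / Σ(b_i/K_i) = 24.40 / 810.6 = 0.03010 m/day.
Q = K_eq · A · (Δh/L) = 0.03010 × 713 × (5.55/24.40) = 4.882 m³/day.

4.88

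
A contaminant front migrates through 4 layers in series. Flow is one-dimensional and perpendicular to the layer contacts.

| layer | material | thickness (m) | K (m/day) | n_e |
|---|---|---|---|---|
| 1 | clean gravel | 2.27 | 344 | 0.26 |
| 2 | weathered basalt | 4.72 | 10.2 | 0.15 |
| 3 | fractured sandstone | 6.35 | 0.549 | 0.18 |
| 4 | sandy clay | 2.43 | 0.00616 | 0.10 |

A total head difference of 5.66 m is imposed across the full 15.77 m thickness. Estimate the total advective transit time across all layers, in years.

With flow normal to the layers, continuity requires the same specific discharge q through every layer.
Σ(b_i/K_i) = 2.27/344 + 4.72/10.2 + 6.35/0.549 + 2.43/0.00616 = 406.5 d.
q = Δh / Σ(b_i/K_i) = 5.66 / 406.5 = 0.01392 m/day.
In each layer the seepage velocity is v_i = q/n_i, so the layer transit time is t_i = b_i·n_i / q:
  layer 1 (clean gravel): t_1 = 2.27 × 0.26 / 0.01392 = 42.39 d
  layer 2 (weathered basalt): t_2 = 4.72 × 0.15 / 0.01392 = 50.85 d
  layer 3 (fractured sandstone): t_3 = 6.35 × 0.18 / 0.01392 = 82.09 d
  layer 4 (sandy clay): t_4 = 2.43 × 0.10 / 0.01392 = 17.45 d
Total t = Σ t_i = 192.8 days = 0.5278 years.

0.528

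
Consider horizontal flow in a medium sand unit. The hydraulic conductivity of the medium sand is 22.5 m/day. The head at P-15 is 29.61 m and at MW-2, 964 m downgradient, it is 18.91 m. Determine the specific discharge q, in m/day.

Hydraulic gradient i = (29.61 − 18.91) / 964 = 10.7 / 964 = 0.01110.
Specific discharge q = K · i = 22.50 × 0.01110 = 0.2497 m/day.

0.250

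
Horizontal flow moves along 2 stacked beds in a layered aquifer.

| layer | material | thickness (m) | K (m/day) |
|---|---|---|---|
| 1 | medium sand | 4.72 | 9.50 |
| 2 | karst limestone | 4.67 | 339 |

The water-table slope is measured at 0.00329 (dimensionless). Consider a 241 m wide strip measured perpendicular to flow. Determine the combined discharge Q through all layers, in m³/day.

Flow is parallel to layering, so each bed carries its own Darcy discharge and the transmissivities add.
Σ(K_i·b_i) = 9.50×4.72 + 339×4.67 = 1628 m²/day.
Hydraulic gradient i = 0.00329.
Q = Σ(K_i·b_i) · W · i = 1628 × 241 × 0.003290 = 1291 m³/day.

1290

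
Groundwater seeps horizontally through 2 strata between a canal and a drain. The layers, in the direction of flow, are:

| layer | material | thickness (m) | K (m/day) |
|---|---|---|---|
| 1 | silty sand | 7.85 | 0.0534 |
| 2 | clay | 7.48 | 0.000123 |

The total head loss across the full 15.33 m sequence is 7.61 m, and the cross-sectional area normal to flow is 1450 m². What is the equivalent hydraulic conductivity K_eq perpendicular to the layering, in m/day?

Flow is perpendicular to layering, so the layers act in series and the equivalent K is the thickness-weighted harmonic mean.
Total thickness L = 7.85 + 7.48 = 15.33 m.
Σ(b_i/K_i) = 7.85/0.0534 + 7.48/0.000123 = 60960 d.
K_eq = L / Σ(b_i/K_i) = 15.33 / 60960 = 0.0002515 m/day.

0.000251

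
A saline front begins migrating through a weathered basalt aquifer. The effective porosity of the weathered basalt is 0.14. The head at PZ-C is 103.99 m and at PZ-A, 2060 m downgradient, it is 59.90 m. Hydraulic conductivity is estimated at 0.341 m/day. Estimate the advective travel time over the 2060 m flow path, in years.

Hydraulic gradient i = (103.99 − 59.90) / 2060 = 44.09 / 2060 = 0.02140.
Darcy flux q = K · i = 0.3410 × 0.02140 = 0.007298 m/day.
Seepage velocity v = q / n_e = 0.007298 / 0.14 = 0.05213 m/day.
Travel time t = L / v = 2060 / 0.05213 = 39516 days = 108.2 years.

108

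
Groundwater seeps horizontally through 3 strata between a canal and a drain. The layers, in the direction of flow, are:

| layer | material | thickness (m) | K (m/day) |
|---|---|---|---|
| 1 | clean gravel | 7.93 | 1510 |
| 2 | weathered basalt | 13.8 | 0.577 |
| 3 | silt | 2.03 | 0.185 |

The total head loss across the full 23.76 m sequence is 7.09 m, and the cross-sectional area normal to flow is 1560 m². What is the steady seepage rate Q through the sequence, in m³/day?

317

Flow is perpendicular to layering, so the layers act in series and the equivalent K is the thickness-weighted harmonic mean.
Total thickness L = 7.93 + 13.8 + 2.03 = 23.76 m.
Σ(b_i/K_i) = 7.93/1510 + 13.8/0.577 + 2.03/0.185 = 34.90 d.
K_eq = L / Σ(b_i/K_i) = 23.76 / 34.90 = 0.6809 m/day.
Q = K_eq · A · (Δh/L) = 0.6809 × 1560 × (7.09/23.76) = 317.0 m³/day.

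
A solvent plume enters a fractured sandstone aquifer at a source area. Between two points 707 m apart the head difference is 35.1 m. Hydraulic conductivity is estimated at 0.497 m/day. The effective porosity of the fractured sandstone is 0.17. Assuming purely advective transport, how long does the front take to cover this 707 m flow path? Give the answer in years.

13.3

Hydraulic gradient i = Δh / L = 35.1 / 707 = 0.04965.
Darcy flux q = K · i = 0.4970 × 0.04965 = 0.02467 m/day.
Seepage velocity v = q / n_e = 0.02467 / 0.17 = 0.1451 m/day.
Travel time t = L / v = 707 / 0.1451 = 4871 days = 13.34 years.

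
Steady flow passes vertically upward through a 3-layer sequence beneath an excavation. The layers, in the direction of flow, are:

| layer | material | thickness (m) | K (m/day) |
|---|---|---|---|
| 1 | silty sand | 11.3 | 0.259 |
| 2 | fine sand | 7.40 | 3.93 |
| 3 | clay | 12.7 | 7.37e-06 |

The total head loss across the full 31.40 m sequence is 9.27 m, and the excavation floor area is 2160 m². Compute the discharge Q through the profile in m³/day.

0.0116

Flow is perpendicular to layering, so the layers act in series and the equivalent K is the thickness-weighted harmonic mean.
Total thickness L = 11.3 + 7.40 + 12.7 = 31.40 m.
Σ(b_i/K_i) = 11.3/0.259 + 7.40/3.93 + 12.7/7.37e-06 = 1.723e+06 d.
K_eq = L / Σ(b_i/K_i) = 31.40 / 1.723e+06 = 1.822e-05 m/day.
Q = K_eq · A · (Δh/L) = 1.822e-05 × 2160 × (9.27/31.40) = 0.01162 m³/day.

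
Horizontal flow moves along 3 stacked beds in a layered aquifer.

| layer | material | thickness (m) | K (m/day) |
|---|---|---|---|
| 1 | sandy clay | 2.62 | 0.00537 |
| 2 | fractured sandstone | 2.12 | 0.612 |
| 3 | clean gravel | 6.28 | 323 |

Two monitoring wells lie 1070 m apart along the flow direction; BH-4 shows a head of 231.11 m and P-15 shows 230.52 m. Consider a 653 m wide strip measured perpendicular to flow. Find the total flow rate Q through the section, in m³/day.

Flow is parallel to layering, so each bed carries its own Darcy discharge and the transmissivities add.
Σ(K_i·b_i) = 0.00537×2.62 + 0.612×2.12 + 323×6.28 = 2030 m²/day.
Hydraulic gradient i = (231.11 − 230.52) / 1070 = 0.59 / 1070 = 0.0005514.
Q = Σ(K_i·b_i) · W · i = 2030 × 653 × 0.0005514 = 730.8 m³/day.

731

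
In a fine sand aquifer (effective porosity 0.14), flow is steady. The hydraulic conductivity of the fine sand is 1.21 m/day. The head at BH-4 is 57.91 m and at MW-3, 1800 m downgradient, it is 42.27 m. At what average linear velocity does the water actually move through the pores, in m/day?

Hydraulic gradient i = (57.91 − 42.27) / 1800 = 15.64 / 1800 = 0.008689.
Darcy flux q = K · i = 1.210 × 0.008689 = 0.01051 m/day.
Seepage velocity v = q / n_e = 0.01051 / 0.14 = 0.07510 m/day.

0.0751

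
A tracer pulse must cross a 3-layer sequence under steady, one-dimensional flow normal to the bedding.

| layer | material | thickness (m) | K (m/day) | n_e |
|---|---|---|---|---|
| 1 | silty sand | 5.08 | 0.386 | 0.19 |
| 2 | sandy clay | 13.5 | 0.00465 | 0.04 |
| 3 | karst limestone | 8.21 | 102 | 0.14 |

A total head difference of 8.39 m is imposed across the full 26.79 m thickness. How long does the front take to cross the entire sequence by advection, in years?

2.53

With flow normal to the layers, continuity requires the same specific discharge q through every layer.
Σ(b_i/K_i) = 5.08/0.386 + 13.5/0.00465 + 8.21/102 = 2916 d.
q = Δh / Σ(b_i/K_i) = 8.39 / 2916 = 0.002877 m/day.
In each layer the seepage velocity is v_i = q/n_i, so the layer transit time is t_i = b_i·n_i / q:
  layer 1 (silty sand): t_1 = 5.08 × 0.19 / 0.002877 = 335.5 d
  layer 2 (sandy clay): t_2 = 13.5 × 0.04 / 0.002877 = 187.7 d
  layer 3 (karst limestone): t_3 = 8.21 × 0.14 / 0.002877 = 399.5 d
Total t = Σ t_i = 922.8 days = 2.526 years.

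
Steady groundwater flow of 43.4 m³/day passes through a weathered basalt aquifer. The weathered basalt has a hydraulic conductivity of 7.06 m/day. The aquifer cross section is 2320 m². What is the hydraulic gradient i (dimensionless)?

From Q = K·A·i, i = Q / (K·A) = 43.4 / (7.060 × 2320) = 0.002650.

0.00265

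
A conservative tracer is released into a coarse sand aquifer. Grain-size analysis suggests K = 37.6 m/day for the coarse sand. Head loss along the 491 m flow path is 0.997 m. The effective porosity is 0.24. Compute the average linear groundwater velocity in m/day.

Hydraulic gradient i = Δh / L = 0.997 / 491 = 0.002031.
Darcy flux q = K · i = 37.60 × 0.002031 = 0.07635 m/day.
Seepage velocity v = q / n_e = 0.07635 / 0.24 = 0.3181 m/day.

0.318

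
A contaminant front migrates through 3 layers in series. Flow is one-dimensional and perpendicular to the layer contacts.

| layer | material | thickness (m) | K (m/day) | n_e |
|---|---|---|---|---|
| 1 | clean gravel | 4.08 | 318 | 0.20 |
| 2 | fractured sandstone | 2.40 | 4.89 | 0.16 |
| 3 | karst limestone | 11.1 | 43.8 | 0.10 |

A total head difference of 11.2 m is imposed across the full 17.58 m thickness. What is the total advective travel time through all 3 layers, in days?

0.156

With flow normal to the layers, continuity requires the same specific discharge q through every layer.
Σ(b_i/K_i) = 4.08/318 + 2.40/4.89 + 11.1/43.8 = 0.7571 d.
q = Δh / Σ(b_i/K_i) = 11.2 / 0.7571 = 14.79 m/day.
In each layer the seepage velocity is v_i = q/n_i, so the layer transit time is t_i = b_i·n_i / q:
  layer 1 (clean gravel): t_1 = 4.08 × 0.20 / 14.79 = 0.05516 d
  layer 2 (fractured sandstone): t_2 = 2.40 × 0.16 / 14.79 = 0.02596 d
  layer 3 (karst limestone): t_3 = 11.1 × 0.10 / 14.79 = 0.07503 d
Total t = Σ t_i = 0.1561 days.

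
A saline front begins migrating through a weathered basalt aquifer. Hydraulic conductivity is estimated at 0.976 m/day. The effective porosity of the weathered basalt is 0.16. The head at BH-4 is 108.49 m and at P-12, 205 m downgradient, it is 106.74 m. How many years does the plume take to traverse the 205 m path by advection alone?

10.8

Hydraulic gradient i = (108.49 − 106.74) / 205 = 1.75 / 205 = 0.008537.
Darcy flux q = K · i = 0.9760 × 0.008537 = 0.008332 m/day.
Seepage velocity v = q / n_e = 0.008332 / 0.16 = 0.05207 m/day.
Travel time t = L / v = 205 / 0.05207 = 3937 days = 10.78 years.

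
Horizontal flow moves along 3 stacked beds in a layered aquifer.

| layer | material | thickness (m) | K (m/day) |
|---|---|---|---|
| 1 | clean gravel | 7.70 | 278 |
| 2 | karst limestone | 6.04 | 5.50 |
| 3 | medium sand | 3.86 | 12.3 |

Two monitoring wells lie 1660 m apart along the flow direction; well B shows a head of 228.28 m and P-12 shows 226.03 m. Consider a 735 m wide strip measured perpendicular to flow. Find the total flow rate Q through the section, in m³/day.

Flow is parallel to layering, so each bed carries its own Darcy discharge and the transmissivities add.
Σ(K_i·b_i) = 278×7.70 + 5.50×6.04 + 12.3×3.86 = 2221 m²/day.
Hydraulic gradient i = (228.28 − 226.03) / 1660 = 2.25 / 1660 = 0.001355.
Q = Σ(K_i·b_i) · W · i = 2221 × 735 × 0.001355 = 2213 m³/day.

2210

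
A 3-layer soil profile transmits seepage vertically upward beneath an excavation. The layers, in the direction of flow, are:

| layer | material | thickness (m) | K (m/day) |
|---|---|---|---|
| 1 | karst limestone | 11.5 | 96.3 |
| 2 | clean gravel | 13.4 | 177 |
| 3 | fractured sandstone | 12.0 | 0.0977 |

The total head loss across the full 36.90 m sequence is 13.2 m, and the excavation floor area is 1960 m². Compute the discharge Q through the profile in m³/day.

210

Flow is perpendicular to layering, so the layers act in series and the equivalent K is the thickness-weighted harmonic mean.
Total thickness L = 11.5 + 13.4 + 12.0 = 36.90 m.
Σ(b_i/K_i) = 11.5/96.3 + 13.4/177 + 12.0/0.0977 = 123.0 d.
K_eq = L / Σ(b_i/K_i) = 36.90 / 123.0 = 0.3000 m/day.
Q = K_eq · A · (Δh/L) = 0.3000 × 1960 × (13.2/36.90) = 210.3 m³/day.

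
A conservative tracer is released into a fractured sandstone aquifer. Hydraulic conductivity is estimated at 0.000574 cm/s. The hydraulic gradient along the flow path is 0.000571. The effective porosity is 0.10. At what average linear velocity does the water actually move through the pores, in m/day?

0.00283

Convert K: 0.000574 cm/s × 864 = 0.4959 m/day.
Hydraulic gradient i = 0.000571.
Darcy flux q = K · i = 0.4959 × 0.0005710 = 0.0002832 m/day.
Seepage velocity v = q / n_e = 0.0002832 / 0.10 = 0.002832 m/day.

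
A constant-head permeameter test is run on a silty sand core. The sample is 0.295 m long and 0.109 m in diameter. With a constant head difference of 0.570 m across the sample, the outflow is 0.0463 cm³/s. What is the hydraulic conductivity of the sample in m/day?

Cross-sectional area A = π·(d/2)² = π × (0.109/2)² = 0.009331 m².
Convert discharge: 0.0463 cm³/s = 4.630e-08 m³/s.
Darcy's law rearranged: K = Q·L / (A·Δh) = 4.630e-08 × 0.295 / (0.009331 × 0.570) = 2.568e-06 m/s = 0.2219 m/day.

0.222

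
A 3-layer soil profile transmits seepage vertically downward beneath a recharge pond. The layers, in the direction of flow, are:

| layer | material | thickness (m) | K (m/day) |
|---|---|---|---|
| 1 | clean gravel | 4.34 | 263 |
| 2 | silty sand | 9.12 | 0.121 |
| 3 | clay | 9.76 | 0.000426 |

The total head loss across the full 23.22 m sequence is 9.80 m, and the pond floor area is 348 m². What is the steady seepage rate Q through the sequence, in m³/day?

Flow is perpendicular to layering, so the layers act in series and the equivalent K is the thickness-weighted harmonic mean.
Total thickness L = 4.34 + 9.12 + 9.76 = 23.22 m.
Σ(b_i/K_i) = 4.34/263 + 9.12/0.121 + 9.76/0.000426 = 22986 d.
K_eq = L / Σ(b_i/K_i) = 23.22 / 22986 = 0.001010 m/day.
Q = K_eq · A · (Δh/L) = 0.001010 × 348 × (9.80/23.22) = 0.1484 m³/day.

0.148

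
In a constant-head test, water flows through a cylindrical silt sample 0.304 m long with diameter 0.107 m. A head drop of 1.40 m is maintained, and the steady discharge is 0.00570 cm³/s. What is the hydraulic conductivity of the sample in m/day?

0.0119

Cross-sectional area A = π·(d/2)² = π × (0.107/2)² = 0.008992 m².
Convert discharge: 0.00570 cm³/s = 5.700e-09 m³/s.
Darcy's law rearranged: K = Q·L / (A·Δh) = 5.700e-09 × 0.304 / (0.008992 × 1.40) = 1.376e-07 m/s = 0.01189 m/day.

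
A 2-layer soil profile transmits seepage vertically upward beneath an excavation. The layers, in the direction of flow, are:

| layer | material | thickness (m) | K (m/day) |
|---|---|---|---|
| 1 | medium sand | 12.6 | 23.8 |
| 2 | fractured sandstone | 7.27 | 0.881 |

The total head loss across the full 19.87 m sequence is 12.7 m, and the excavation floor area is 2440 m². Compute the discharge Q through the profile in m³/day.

Flow is perpendicular to layering, so the layers act in series and the equivalent K is the thickness-weighted harmonic mean.
Total thickness L = 12.6 + 7.27 = 19.87 m.
Σ(b_i/K_i) = 12.6/23.8 + 7.27/0.881 = 8.781 d.
K_eq = L / Σ(b_i/K_i) = 19.87 / 8.781 = 2.263 m/day.
Q = K_eq · A · (Δh/L) = 2.263 × 2440 × (12.7/19.87) = 3529 m³/day.

3530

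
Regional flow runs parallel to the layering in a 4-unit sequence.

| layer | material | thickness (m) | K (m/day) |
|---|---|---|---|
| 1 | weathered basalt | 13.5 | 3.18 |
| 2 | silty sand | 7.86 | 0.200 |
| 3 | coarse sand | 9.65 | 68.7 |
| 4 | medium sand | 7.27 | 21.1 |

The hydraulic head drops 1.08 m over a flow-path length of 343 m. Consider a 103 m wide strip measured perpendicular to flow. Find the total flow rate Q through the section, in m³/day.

279

Flow is parallel to layering, so each bed carries its own Darcy discharge and the transmissivities add.
Σ(K_i·b_i) = 3.18×13.5 + 0.200×7.86 + 68.7×9.65 + 21.1×7.27 = 860.9 m²/day.
Hydraulic gradient i = Δh / L = 1.08 / 343 = 0.003149.
Q = Σ(K_i·b_i) · W · i = 860.9 × 103 × 0.003149 = 279.2 m³/day.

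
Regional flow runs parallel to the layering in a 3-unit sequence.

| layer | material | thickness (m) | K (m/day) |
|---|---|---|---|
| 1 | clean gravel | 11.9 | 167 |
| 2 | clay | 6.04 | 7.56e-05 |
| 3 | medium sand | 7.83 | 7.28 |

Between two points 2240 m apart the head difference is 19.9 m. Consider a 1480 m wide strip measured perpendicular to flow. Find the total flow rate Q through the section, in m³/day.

Flow is parallel to layering, so each bed carries its own Darcy discharge and the transmissivities add.
Σ(K_i·b_i) = 167×11.9 + 7.56e-05×6.04 + 7.28×7.83 = 2044 m²/day.
Hydraulic gradient i = Δh / L = 19.9 / 2240 = 0.008884.
Q = Σ(K_i·b_i) · W · i = 2044 × 1480 × 0.008884 = 26879 m³/day.

26900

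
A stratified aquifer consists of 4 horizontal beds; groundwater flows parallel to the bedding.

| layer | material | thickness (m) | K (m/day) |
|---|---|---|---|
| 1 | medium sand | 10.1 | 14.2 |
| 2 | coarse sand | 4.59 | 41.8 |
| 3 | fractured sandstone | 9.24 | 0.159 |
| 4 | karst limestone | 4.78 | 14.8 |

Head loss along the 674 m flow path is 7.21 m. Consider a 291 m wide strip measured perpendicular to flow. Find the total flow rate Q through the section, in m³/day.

1270

Flow is parallel to layering, so each bed carries its own Darcy discharge and the transmissivities add.
Σ(K_i·b_i) = 14.2×10.1 + 41.8×4.59 + 0.159×9.24 + 14.8×4.78 = 407.5 m²/day.
Hydraulic gradient i = Δh / L = 7.21 / 674 = 0.01070.
Q = Σ(K_i·b_i) · W · i = 407.5 × 291 × 0.01070 = 1269 m³/day.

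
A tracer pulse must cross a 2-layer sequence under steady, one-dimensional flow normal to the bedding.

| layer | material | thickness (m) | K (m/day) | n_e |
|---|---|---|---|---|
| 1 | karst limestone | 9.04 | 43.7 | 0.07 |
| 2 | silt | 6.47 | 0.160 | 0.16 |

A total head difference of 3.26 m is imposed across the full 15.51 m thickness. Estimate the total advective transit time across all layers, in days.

With flow normal to the layers, continuity requires the same specific discharge q through every layer.
Σ(b_i/K_i) = 9.04/43.7 + 6.47/0.160 = 40.64 d.
q = Δh / Σ(b_i/K_i) = 3.26 / 40.64 = 0.08021 m/day.
In each layer the seepage velocity is v_i = q/n_i, so the layer transit time is t_i = b_i·n_i / q:
  layer 1 (karst limestone): t_1 = 9.04 × 0.07 / 0.08021 = 7.889 d
  layer 2 (silt): t_2 = 6.47 × 0.16 / 0.08021 = 12.91 d
Total t = Σ t_i = 20.80 days.

20.8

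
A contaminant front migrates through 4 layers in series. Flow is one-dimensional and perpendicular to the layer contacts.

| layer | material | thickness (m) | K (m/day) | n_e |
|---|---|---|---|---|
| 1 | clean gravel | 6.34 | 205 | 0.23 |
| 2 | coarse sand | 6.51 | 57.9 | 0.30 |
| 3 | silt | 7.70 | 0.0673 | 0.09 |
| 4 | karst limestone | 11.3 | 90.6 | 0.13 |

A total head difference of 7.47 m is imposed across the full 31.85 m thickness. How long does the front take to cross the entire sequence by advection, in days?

With flow normal to the layers, continuity requires the same specific discharge q through every layer.
Σ(b_i/K_i) = 6.34/205 + 6.51/57.9 + 7.70/0.0673 + 11.3/90.6 = 114.7 d.
q = Δh / Σ(b_i/K_i) = 7.47 / 114.7 = 0.06514 m/day.
In each layer the seepage velocity is v_i = q/n_i, so the layer transit time is t_i = b_i·n_i / q:
  layer 1 (clean gravel): t_1 = 6.34 × 0.23 / 0.06514 = 22.39 d
  layer 2 (coarse sand): t_2 = 6.51 × 0.30 / 0.06514 = 29.98 d
  layer 3 (silt): t_3 = 7.70 × 0.09 / 0.06514 = 10.64 d
  layer 4 (karst limestone): t_4 = 11.3 × 0.13 / 0.06514 = 22.55 d
Total t = Σ t_i = 85.56 days.

85.6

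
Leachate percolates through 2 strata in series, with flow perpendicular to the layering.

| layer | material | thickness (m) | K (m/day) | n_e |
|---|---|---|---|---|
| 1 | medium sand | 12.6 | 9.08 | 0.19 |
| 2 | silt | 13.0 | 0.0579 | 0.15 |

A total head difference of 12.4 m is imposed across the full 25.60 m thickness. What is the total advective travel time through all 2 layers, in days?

With flow normal to the layers, continuity requires the same specific discharge q through every layer.
Σ(b_i/K_i) = 12.6/9.08 + 13.0/0.0579 = 225.9 d.
q = Δh / Σ(b_i/K_i) = 12.4 / 225.9 = 0.05489 m/day.
In each layer the seepage velocity is v_i = q/n_i, so the layer transit time is t_i = b_i·n_i / q:
  layer 1 (medium sand): t_1 = 12.6 × 0.19 / 0.05489 = 43.62 d
  layer 2 (silt): t_2 = 13.0 × 0.15 / 0.05489 = 35.53 d
Total t = Σ t_i = 79.14 days.

79.1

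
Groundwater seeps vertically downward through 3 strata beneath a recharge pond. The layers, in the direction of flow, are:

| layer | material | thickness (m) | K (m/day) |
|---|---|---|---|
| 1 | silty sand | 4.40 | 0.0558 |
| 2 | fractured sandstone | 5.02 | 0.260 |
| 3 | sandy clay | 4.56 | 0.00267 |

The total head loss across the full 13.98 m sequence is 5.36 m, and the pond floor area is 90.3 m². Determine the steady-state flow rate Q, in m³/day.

Flow is perpendicular to layering, so the layers act in series and the equivalent K is the thickness-weighted harmonic mean.
Total thickness L = 4.40 + 5.02 + 4.56 = 13.98 m.
Σ(b_i/K_i) = 4.40/0.0558 + 5.02/0.260 + 4.56/0.00267 = 1806 d.
K_eq = L / Σ(b_i/K_i) = 13.98 / 1806 = 0.007741 m/day.
Q = K_eq · A · (Δh/L) = 0.007741 × 90.3 × (5.36/13.98) = 0.2680 m³/day.

0.268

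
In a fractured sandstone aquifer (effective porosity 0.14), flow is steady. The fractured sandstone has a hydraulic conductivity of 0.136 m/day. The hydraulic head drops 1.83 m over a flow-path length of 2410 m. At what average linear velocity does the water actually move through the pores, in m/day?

Hydraulic gradient i = Δh / L = 1.83 / 2410 = 0.0007593.
Darcy flux q = K · i = 0.1360 × 0.0007593 = 0.0001033 m/day.
Seepage velocity v = q / n_e = 0.0001033 / 0.14 = 0.0007376 m/day.

0.000738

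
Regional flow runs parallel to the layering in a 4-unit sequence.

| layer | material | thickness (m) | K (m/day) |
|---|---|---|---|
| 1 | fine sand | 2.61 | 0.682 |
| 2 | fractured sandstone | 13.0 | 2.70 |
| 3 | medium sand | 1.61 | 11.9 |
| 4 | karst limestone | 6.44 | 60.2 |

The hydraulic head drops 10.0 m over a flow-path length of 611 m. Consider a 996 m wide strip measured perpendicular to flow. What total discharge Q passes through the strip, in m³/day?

7230

Flow is parallel to layering, so each bed carries its own Darcy discharge and the transmissivities add.
Σ(K_i·b_i) = 0.682×2.61 + 2.70×13.0 + 11.9×1.61 + 60.2×6.44 = 443.7 m²/day.
Hydraulic gradient i = Δh / L = 10.0 / 611 = 0.01637.
Q = Σ(K_i·b_i) · W · i = 443.7 × 996 × 0.01637 = 7233 m³/day.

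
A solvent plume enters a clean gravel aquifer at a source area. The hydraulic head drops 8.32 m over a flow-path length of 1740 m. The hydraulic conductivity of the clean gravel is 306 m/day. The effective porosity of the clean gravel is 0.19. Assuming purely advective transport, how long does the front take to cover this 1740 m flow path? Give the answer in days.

Hydraulic gradient i = Δh / L = 8.32 / 1740 = 0.004782.
Darcy flux q = K · i = 306.0 × 0.004782 = 1.463 m/day.
Seepage velocity v = q / n_e = 1.463 / 0.19 = 7.701 m/day.
Travel time t = L / v = 1740 / 7.701 = 225.9 days.

226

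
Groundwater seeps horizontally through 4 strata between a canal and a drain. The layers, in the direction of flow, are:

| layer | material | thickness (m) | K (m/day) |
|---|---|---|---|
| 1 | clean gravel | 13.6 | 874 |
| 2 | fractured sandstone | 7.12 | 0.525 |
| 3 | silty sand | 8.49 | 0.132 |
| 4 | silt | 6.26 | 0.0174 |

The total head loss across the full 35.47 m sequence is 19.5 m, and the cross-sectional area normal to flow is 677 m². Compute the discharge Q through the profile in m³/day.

Flow is perpendicular to layering, so the layers act in series and the equivalent K is the thickness-weighted harmonic mean.
Total thickness L = 13.6 + 7.12 + 8.49 + 6.26 = 35.47 m.
Σ(b_i/K_i) = 13.6/874 + 7.12/0.525 + 8.49/0.132 + 6.26/0.0174 = 437.7 d.
K_eq = L / Σ(b_i/K_i) = 35.47 / 437.7 = 0.08104 m/day.
Q = K_eq · A · (Δh/L) = 0.08104 × 677 × (19.5/35.47) = 30.16 m³/day.

30.2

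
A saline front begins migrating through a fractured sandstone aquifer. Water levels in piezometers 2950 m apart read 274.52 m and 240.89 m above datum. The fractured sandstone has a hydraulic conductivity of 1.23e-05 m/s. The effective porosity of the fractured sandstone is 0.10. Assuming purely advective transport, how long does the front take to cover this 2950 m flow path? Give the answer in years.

66.7

Convert K: 1.23e-05 m/s × 86400 = 1.063 m/day.
Hydraulic gradient i = (274.52 − 240.89) / 2950 = 33.63 / 2950 = 0.01140.
Darcy flux q = K · i = 1.063 × 0.01140 = 0.01212 m/day.
Seepage velocity v = q / n_e = 0.01212 / 0.10 = 0.1212 m/day.
Travel time t = L / v = 2950 / 0.1212 = 24350 days = 66.67 years.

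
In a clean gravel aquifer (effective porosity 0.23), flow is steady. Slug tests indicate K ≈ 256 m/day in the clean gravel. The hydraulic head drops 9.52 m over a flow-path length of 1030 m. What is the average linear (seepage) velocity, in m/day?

10.3

Hydraulic gradient i = Δh / L = 9.52 / 1030 = 0.009243.
Darcy flux q = K · i = 256.0 × 0.009243 = 2.366 m/day.
Seepage velocity v = q / n_e = 2.366 / 0.23 = 10.29 m/day.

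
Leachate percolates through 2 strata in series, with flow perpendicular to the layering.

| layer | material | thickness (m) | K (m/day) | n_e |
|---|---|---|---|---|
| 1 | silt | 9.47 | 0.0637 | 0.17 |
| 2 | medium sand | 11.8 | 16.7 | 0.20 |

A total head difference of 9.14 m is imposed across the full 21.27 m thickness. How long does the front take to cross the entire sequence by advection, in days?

With flow normal to the layers, continuity requires the same specific discharge q through every layer.
Σ(b_i/K_i) = 9.47/0.0637 + 11.8/16.7 = 149.4 d.
q = Δh / Σ(b_i/K_i) = 9.14 / 149.4 = 0.06119 m/day.
In each layer the seepage velocity is v_i = q/n_i, so the layer transit time is t_i = b_i·n_i / q:
  layer 1 (silt): t_1 = 9.47 × 0.17 / 0.06119 = 26.31 d
  layer 2 (medium sand): t_2 = 11.8 × 0.20 / 0.06119 = 38.57 d
Total t = Σ t_i = 64.88 days.

64.9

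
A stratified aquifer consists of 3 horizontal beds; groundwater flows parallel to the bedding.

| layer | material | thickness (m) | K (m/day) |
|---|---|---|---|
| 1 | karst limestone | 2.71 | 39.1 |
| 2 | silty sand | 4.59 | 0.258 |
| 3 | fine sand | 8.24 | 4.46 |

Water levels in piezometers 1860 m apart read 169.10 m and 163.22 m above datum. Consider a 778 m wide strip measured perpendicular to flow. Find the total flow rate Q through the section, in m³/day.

Flow is parallel to layering, so each bed carries its own Darcy discharge and the transmissivities add.
Σ(K_i·b_i) = 39.1×2.71 + 0.258×4.59 + 4.46×8.24 = 143.9 m²/day.
Hydraulic gradient i = (169.10 − 163.22) / 1860 = 5.88 / 1860 = 0.003161.
Q = Σ(K_i·b_i) · W · i = 143.9 × 778 × 0.003161 = 353.9 m³/day.

354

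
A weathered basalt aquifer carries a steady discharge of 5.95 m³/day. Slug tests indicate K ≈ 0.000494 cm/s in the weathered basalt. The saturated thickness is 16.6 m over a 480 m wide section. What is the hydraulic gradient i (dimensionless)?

Convert K: 0.000494 cm/s × 864 = 0.4268 m/day.
Cross-sectional area A = 480 × 16.6 = 7968 m².
From Q = K·A·i, i = Q / (K·A) = 5.95 / (0.4268 × 7968) = 0.001750.

0.00175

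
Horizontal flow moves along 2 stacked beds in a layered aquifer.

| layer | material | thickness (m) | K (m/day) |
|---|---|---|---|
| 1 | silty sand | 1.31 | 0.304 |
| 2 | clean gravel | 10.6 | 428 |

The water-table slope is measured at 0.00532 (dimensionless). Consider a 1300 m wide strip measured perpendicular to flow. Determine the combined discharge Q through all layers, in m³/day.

Flow is parallel to layering, so each bed carries its own Darcy discharge and the transmissivities add.
Σ(K_i·b_i) = 0.304×1.31 + 428×10.6 = 4537 m²/day.
Hydraulic gradient i = 0.00532.
Q = Σ(K_i·b_i) · W · i = 4537 × 1300 × 0.005320 = 31379 m³/day.

31400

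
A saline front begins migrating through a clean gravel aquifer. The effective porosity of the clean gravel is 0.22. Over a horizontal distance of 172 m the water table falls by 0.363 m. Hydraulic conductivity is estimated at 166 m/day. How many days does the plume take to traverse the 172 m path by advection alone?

108

Hydraulic gradient i = Δh / L = 0.363 / 172 = 0.002110.
Darcy flux q = K · i = 166.0 × 0.002110 = 0.3503 m/day.
Seepage velocity v = q / n_e = 0.3503 / 0.22 = 1.592 m/day.
Travel time t = L / v = 172 / 1.592 = 108.0 days.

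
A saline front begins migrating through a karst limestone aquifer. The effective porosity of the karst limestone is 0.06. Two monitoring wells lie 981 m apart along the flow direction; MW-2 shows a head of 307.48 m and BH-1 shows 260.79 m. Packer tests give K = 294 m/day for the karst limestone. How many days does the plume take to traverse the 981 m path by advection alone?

Hydraulic gradient i = (307.48 − 260.79) / 981 = 46.69 / 981 = 0.04759.
Darcy flux q = K · i = 294.0 × 0.04759 = 13.99 m/day.
Seepage velocity v = q / n_e = 13.99 / 0.06 = 233.2 m/day.
Travel time t = L / v = 981 / 233.2 = 4.206 days.

4.21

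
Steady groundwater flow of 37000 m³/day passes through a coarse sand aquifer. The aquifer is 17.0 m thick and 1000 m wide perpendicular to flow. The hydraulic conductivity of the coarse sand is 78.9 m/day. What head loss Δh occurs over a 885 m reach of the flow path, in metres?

Cross-sectional area A = 1000 × 17.0 = 17000 m².
From Q = K·A·i, i = Q / (K·A) = 37000 / (78.90 × 17000) = 0.02759.
Head loss Δh = i · L = 0.02759 × 885 = 24.41 m.

24.4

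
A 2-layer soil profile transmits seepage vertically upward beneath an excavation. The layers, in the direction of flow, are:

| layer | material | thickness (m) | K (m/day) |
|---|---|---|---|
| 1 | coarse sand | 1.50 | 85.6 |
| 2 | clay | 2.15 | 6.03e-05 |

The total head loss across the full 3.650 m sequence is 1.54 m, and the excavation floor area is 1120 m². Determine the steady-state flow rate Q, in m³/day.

Flow is perpendicular to layering, so the layers act in series and the equivalent K is the thickness-weighted harmonic mean.
Total thickness L = 1.50 + 2.15 = 3.650 m.
Σ(b_i/K_i) = 1.50/85.6 + 2.15/6.03e-05 = 35655 d.
K_eq = L / Σ(b_i/K_i) = 3.650 / 35655 = 0.0001024 m/day.
Q = K_eq · A · (Δh/L) = 0.0001024 × 1120 × (1.54/3.650) = 0.04837 m³/day.

0.0484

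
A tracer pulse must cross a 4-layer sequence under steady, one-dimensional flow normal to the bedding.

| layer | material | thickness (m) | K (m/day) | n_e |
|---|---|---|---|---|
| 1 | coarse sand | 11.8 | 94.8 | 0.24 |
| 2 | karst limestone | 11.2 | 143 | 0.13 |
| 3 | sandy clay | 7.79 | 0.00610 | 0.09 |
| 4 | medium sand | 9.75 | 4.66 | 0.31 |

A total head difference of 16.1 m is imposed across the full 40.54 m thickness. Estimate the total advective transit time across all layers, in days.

637

With flow normal to the layers, continuity requires the same specific discharge q through every layer.
Σ(b_i/K_i) = 11.8/94.8 + 11.2/143 + 7.79/0.00610 + 9.75/4.66 = 1279 d.
q = Δh / Σ(b_i/K_i) = 16.1 / 1279 = 0.01258 m/day.
In each layer the seepage velocity is v_i = q/n_i, so the layer transit time is t_i = b_i·n_i / q:
  layer 1 (coarse sand): t_1 = 11.8 × 0.24 / 0.01258 = 225.0 d
  layer 2 (karst limestone): t_2 = 11.2 × 0.13 / 0.01258 = 115.7 d
  layer 3 (sandy clay): t_3 = 7.79 × 0.09 / 0.01258 = 55.71 d
  layer 4 (medium sand): t_4 = 9.75 × 0.31 / 0.01258 = 240.2 d
Total t = Σ t_i = 636.6 days.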